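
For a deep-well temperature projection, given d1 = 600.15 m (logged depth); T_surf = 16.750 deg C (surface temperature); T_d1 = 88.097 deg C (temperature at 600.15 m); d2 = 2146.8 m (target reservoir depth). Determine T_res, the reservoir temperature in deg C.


Step 1: grad = (T_d1 - T_surf)/d1 * 1000 = (88.097 - 16.75)/600.15 * 1000 = 118.8819 deg C/km
Step 2: T_res = T_surf + grad*d2/1000 = 16.75 + 118.8819*2146.8/1000 = 271.97 deg C
T_res = 271.97 deg C


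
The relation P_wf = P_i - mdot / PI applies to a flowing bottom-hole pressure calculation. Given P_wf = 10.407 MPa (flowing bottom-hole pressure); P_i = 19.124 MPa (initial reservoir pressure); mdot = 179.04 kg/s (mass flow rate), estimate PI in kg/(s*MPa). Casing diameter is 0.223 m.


PI = mdot / (P_i - P_wf)
PI = 179.04 / (19.124 - 10.407)
PI = 20.539 kg/(s*MPa)


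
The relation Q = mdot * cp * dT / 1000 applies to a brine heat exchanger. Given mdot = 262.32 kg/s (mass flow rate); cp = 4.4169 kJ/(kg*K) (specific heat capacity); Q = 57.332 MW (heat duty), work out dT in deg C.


dT = Q * 1000 / (mdot * cp)
dT = 57.332 * 1000 / (262.32 * 4.4169)
dT = 49.48210 K
Convert (temperature difference, 1 K = 1 deg C): 49.48210 K = 49.48210 deg C
dT = 49.482 deg C


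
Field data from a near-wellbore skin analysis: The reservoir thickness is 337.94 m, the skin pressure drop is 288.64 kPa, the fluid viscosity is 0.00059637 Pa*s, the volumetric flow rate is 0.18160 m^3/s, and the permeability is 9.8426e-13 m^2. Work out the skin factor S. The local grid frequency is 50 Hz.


S = dP_s * 1000 * 2*pi*k*hr / (q*mu)
S = 288.64 * 1000 * 2*pi*9.8426e-13*337.94 / (0.18160*0.00059637)
S = 5.5700


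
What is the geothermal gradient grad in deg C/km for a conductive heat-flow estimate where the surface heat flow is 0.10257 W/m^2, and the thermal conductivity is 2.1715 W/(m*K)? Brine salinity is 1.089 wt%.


grad = q * 1000 / k
grad = 0.10257 * 1000 / 2.1715
grad = 47.235 deg C/km


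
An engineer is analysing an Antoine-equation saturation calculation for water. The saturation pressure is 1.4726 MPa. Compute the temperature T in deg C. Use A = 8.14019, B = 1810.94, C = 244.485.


T = B / (A - log10(P_sat * 760 / 0.101325)) - C
T = 1810.94 / (8.14019 - log10(1.4726 * 760 / 0.101325)) - 244.485
T = 197.53 deg C


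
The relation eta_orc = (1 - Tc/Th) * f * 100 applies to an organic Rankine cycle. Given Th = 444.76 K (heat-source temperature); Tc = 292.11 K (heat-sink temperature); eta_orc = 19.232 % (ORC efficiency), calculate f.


f = (eta_orc/100) / (1 - Tc/Th)
f = (19.232/100) / (1 - 292.11/444.76)
f = 0.56034


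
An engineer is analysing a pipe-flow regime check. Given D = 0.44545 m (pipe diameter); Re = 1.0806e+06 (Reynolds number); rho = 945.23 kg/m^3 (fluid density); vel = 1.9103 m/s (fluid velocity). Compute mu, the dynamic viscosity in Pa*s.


mu = rho * vel * D / Re
mu = 945.23 * 1.9103 * 0.44545 / 1.0806e+06
mu = 0.00074434 Pa*s


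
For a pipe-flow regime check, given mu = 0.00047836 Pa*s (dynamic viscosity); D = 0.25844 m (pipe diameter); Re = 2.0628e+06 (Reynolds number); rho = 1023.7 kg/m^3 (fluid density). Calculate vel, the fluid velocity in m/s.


vel = Re * mu / (rho * D)
vel = 2.0628e+06 * 0.00047836 / (1023.7 * 0.25844)
vel = 3.7297 m/s


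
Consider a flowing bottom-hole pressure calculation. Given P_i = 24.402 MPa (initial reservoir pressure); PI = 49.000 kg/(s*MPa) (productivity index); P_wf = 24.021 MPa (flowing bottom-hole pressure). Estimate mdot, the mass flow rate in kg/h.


mdot = (P_i - P_wf) * PI
mdot = (24.402 - 24.021) * 49.000
mdot = 18.66900 kg/s
Convert: 18.66900 kg/s * 3600.0 = 67208 kg/h
mdot = 67208 kg/h


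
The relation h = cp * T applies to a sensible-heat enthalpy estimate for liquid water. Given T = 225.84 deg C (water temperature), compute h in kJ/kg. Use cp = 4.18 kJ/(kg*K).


h = cp * T
h = 4.18 * 225.84
h = 944.01 kJ/kg


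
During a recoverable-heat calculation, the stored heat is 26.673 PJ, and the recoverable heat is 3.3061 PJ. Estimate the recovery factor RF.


RF = Q_rec / Q_s
RF = 3.3061 / 26.673
RF = 0.12395


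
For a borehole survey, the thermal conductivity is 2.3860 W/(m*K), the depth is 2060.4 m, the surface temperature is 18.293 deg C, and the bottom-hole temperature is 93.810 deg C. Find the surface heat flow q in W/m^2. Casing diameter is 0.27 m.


Step 1: grad = (T_d - T_surf)/d * 1000 = (93.81 - 18.293)/2060.4 * 1000 = 36.65162 deg C/km
Step 2: q = k * grad / 1000 = 2.386 * 36.65162 / 1000 = 0.087451 W/m^2
q = 0.087451 W/m^2


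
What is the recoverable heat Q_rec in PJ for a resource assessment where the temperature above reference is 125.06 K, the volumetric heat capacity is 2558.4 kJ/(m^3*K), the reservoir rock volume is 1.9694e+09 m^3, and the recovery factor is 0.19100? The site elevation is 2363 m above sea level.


Step 1: Q_s = Vr*rhoc*dT/1e12 = 1.9694e+09*2558.4*125.06/1e12 = 630.1164 PJ
Step 2: Q_rec = Q_s * RF = 630.1164 * 0.191 = 120.35 PJ
Q_rec = 120.35 PJ


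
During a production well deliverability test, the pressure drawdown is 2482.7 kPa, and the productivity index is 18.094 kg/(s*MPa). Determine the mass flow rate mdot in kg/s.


mdot = PI * dP / 1000
mdot = 18.094 * 2482.7 / 1000
mdot = 44.922 kg/s


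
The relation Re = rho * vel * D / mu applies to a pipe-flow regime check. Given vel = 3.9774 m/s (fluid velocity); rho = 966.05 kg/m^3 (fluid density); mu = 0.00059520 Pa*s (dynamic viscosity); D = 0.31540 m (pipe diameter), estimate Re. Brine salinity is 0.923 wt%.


Re = rho * vel * D / mu
Re = 966.05 * 3.9774 * 0.31540 / 0.00059520
Re = 2.0361e+06


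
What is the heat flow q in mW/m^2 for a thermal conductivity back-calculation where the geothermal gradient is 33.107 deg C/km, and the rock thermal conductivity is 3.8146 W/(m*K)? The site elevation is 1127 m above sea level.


q = k * grad / 1000
q = 3.8146 * 33.107 / 1000
q = 0.1262900 W/m^2
Convert: 0.1262900 W/m^2 * 1000.0 = 126.29 mW/m^2
q = 126.29 mW/m^2


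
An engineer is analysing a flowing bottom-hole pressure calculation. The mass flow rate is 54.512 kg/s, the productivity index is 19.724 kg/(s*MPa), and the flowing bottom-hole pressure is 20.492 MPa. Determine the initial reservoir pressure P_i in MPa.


P_i = P_wf + mdot / PI
P_i = 20.492 + 54.512 / 19.724
P_i = 23.256 MPa


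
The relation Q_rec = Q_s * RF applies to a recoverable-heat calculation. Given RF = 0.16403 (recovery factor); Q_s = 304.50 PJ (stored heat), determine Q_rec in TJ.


Q_rec = Q_s * RF
Q_rec = 304.50 * 0.16403
Q_rec = 49.94714 PJ
Convert: 49.94714 PJ * 1000.0 = 49947 TJ
Q_rec = 49947 TJ


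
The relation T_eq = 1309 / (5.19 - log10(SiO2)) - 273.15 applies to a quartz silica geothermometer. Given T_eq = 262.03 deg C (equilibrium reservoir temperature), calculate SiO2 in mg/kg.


SiO2 = 10^(5.19 - 1309/(T_eq + 273.15))
SiO2 = 10^(5.19 - 1309/(262.03 + 273.15))
SiO2 = 554.75 mg/kg


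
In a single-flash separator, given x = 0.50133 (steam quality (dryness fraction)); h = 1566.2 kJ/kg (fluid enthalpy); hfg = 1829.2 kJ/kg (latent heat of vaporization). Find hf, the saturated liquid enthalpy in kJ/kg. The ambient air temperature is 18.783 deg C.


hf = h - x * hfg
hf = 1566.2 - 0.50133 * 1829.2
hf = 649.17 kJ/kg


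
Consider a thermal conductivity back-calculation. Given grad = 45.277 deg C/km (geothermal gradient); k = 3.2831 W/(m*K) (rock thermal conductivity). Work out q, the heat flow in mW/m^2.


q = k * grad / 1000
q = 3.2831 * 45.277 / 1000
q = 0.1486489 W/m^2
Convert: 0.1486489 W/m^2 * 1000.0 = 148.65 mW/m^2
q = 148.65 mW/m^2


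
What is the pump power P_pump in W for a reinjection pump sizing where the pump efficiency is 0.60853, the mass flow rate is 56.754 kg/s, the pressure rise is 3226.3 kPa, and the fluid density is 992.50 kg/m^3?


P_pump = mdot * dP / (rho * eta)
P_pump = 56.754 * 3226.3 / (992.50 * 0.60853)
P_pump = 303.1717 kW
Convert: 303.1717 kW * 1000.0 = 3.0317e+05 W
P_pump = 3.0317e+05 W


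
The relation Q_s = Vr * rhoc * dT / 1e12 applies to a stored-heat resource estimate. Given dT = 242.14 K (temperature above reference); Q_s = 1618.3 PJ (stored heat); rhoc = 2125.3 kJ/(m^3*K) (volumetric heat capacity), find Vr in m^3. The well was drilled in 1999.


Vr = Q_s * 1e12 / (rhoc * dT)
Vr = 1618.3 * 1e12 / (2125.3 * 242.14)
Vr = 3.1446e+09 m^3


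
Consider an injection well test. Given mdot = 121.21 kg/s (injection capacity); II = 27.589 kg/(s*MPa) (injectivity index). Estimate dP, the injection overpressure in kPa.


dP = mdot * 1000 / II
dP = 121.21 * 1000 / 27.589
dP = 4393.4 kPa


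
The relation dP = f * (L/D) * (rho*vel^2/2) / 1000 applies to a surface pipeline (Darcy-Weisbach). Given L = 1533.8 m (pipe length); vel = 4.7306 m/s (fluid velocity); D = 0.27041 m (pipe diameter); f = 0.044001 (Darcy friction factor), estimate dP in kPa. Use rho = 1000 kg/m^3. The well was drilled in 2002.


dP = f * (L/D) * (rho*vel^2/2) / 1000
dP = 0.044001 * (1533.8/0.27041) * (1000*4.7306^2/2) / 1000
dP = 2792.6 kPa


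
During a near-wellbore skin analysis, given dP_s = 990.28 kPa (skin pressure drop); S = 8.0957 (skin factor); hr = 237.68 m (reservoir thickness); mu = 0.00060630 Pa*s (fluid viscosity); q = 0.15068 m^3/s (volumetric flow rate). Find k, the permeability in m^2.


k = S*q*mu / (2*pi*dP_s*1000*hr)
k = 8.0957*0.15068*0.00060630 / (2*pi*990.28*1000*237.68)
k = 5.0011e-13 m^2


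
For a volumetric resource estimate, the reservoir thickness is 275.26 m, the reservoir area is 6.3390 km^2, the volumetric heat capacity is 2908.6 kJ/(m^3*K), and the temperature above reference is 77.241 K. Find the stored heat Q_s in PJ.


Step 1: Vr = A*1e6*hr = 6.339*1e6*275.26 = 1.744873e+09 m^3
Step 2: Q_s = Vr*rhoc*dT/1e12 = 1.744873e+09*2908.6*77.241/1e12 = 392.01 PJ
Q_s = 392.01 PJ


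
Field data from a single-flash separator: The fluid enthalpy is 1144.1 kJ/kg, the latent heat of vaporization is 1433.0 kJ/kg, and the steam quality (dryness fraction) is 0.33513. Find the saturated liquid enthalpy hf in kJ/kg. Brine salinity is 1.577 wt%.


hf = h - x * hfg
hf = 1144.1 - 0.33513 * 1433.0
hf = 663.86 kJ/kg


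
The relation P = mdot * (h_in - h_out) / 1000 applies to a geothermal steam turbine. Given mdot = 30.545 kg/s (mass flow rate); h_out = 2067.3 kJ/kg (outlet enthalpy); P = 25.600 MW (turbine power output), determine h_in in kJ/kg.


h_in = h_out + P * 1000 / mdot
h_in = 2067.3 + 25.600 * 1000 / 30.545
h_in = 2905.4 kJ/kg


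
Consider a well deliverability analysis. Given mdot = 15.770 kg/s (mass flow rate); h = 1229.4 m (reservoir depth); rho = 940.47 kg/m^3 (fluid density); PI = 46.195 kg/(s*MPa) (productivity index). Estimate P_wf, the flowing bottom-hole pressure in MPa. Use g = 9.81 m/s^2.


Step 1: P_i = rho*g*h/1e6 = 940.47*9.81*1229.4/1e6 = 11.34246 MPa
Step 2: P_wf = P_i - mdot/PI = 11.34246 - 15.77/46.195 = 11.001 MPa
P_wf = 11.001 MPa


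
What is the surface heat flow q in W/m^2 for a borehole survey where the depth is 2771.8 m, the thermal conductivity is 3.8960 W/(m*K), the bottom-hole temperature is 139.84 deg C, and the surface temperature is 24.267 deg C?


Step 1: grad = (T_d - T_surf)/d * 1000 = (139.84 - 24.267)/2771.8 * 1000 = 41.69601 deg C/km
Step 2: q = k * grad / 1000 = 3.896 * 41.69601 / 1000 = 0.16245 W/m^2
q = 0.16245 W/m^2


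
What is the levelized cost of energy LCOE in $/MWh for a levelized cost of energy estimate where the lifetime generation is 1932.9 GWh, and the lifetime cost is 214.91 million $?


LCOE = C_tot / E_tot * 100
LCOE = 214.91 / 1932.9 * 100
LCOE = 11.11853 cents/kWh
Convert: 11.11853 cents/kWh * 10.0 = 111.19 $/MWh
LCOE = 111.19 $/MWh


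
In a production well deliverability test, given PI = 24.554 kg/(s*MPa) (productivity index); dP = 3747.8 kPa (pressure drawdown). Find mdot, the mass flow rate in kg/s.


mdot = PI * dP / 1000
mdot = 24.554 * 3747.8 / 1000
mdot = 92.023 kg/s


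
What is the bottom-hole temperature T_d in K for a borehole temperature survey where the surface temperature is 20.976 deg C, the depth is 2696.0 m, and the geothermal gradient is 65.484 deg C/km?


T_d = T_surf + grad * d / 1000
T_d = 20.976 + 65.484 * 2696.0 / 1000
T_d = 197.5209 deg C
Convert to K: 197.5209 + 273.15 = 470.67 K
T_d = 470.67 K


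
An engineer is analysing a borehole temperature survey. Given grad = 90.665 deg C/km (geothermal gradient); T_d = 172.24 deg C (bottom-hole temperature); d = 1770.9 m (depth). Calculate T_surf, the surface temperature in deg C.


T_surf = T_d - grad * d / 1000
T_surf = 172.24 - 90.665 * 1770.9 / 1000
T_surf = 11.681 deg C


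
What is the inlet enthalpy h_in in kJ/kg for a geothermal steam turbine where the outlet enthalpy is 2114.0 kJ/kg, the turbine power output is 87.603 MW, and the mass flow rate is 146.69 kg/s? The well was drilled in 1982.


h_in = h_out + P * 1000 / mdot
h_in = 2114.0 + 87.603 * 1000 / 146.69
h_in = 2711.2 kJ/kg


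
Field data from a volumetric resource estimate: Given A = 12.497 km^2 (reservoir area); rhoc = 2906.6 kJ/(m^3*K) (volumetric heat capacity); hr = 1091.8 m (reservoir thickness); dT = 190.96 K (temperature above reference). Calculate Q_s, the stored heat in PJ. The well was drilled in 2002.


Step 1: Vr = A*1e6*hr = 12.497*1e6*1091.8 = 1.364422e+10 m^3
Step 2: Q_s = Vr*rhoc*dT/1e12 = 1.364422e+10*2906.6*190.96/1e12 = 7573.1 PJ
Q_s = 7573.1 PJ


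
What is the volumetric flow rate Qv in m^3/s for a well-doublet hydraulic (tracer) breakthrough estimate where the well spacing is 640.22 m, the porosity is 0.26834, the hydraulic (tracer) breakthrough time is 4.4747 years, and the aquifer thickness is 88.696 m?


Qv = pi*hr*phi*L^2 / (3*t_bt*365.25*86400)
Qv = pi*88.696*0.26834*640.22^2 / (3*4.4747*365.25*86400)
Qv = 0.072345 m^3/s


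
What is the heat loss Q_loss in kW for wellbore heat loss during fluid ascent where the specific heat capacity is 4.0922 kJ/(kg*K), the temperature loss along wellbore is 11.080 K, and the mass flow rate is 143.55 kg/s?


Q_loss = mdot * cp * dT
Q_loss = 143.55 * 4.0922 * 11.080
Q_loss = 6508.8 kW


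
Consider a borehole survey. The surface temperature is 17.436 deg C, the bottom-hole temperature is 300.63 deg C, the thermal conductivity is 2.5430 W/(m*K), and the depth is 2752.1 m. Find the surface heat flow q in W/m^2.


Step 1: grad = (T_d - T_surf)/d * 1000 = (300.63 - 17.436)/2752.1 * 1000 = 102.9011 deg C/km
Step 2: q = k * grad / 1000 = 2.543 * 102.9011 / 1000 = 0.26168 W/m^2
q = 0.26168 W/m^2


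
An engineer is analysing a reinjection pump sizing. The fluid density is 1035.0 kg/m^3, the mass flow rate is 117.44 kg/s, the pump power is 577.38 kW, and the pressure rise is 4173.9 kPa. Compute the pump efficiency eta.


eta = mdot * dP / (rho * P_pump)
eta = 117.44 * 4173.9 / (1035.0 * 577.38)
eta = 0.82027


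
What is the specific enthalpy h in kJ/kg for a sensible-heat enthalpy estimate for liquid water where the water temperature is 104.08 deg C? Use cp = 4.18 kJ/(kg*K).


h = cp * T
h = 4.18 * 104.08
h = 435.05 kJ/kg


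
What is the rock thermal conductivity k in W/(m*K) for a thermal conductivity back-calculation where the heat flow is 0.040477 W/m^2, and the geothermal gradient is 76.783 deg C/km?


k = q / (grad / 1000)
k = 0.040477 / (76.783 / 1000)
k = 0.52716 W/(m*K)


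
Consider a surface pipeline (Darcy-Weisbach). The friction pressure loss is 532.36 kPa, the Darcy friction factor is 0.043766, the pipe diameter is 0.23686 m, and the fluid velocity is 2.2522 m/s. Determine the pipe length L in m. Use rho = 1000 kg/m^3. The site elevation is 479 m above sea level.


L = dP*1000*D / (f*rho*vel^2/2)
L = 532.36*1000*0.23686 / (0.043766*1000*2.2522^2/2)
L = 1136.0 m


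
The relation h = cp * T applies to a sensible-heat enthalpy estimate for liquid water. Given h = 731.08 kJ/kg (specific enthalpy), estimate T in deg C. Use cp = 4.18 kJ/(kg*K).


T = h / cp
T = 731.08 / 4.18
T = 174.90 deg C


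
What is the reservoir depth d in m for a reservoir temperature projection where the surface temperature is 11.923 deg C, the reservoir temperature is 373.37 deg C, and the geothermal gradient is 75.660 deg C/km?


d = (T_res - T_surf) / grad * 1000
d = (373.37 - 11.923) / 75.660 * 1000
d = 4777.3 m


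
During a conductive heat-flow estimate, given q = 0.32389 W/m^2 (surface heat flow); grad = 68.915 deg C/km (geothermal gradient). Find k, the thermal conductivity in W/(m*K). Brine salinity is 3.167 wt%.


k = q * 1000 / grad
k = 0.32389 * 1000 / 68.915
k = 4.6998 W/(m*K)


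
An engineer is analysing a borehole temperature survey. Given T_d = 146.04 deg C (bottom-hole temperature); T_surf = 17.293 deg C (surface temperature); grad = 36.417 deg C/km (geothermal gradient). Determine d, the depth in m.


d = (T_d - T_surf) / grad * 1000
d = (146.04 - 17.293) / 36.417 * 1000
d = 3535.4 m


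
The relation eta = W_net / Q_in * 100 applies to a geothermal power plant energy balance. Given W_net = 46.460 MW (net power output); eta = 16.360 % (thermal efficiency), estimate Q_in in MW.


Q_in = W_net / (eta / 100)
Q_in = 46.460 / (16.360 / 100)
Q_in = 283.99 MW


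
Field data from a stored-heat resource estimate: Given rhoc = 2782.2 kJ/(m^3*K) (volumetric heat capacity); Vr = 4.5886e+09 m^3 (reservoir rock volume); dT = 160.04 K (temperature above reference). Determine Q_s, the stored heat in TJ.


Q_s = Vr * rhoc * dT / 1e12
Q_s = 4.5886e+09 * 2782.2 * 160.04 / 1e12
Q_s = 2043.135 PJ
Convert: 2043.135 PJ * 1000.0 = 2.0431e+06 TJ
Q_s = 2.0431e+06 TJ


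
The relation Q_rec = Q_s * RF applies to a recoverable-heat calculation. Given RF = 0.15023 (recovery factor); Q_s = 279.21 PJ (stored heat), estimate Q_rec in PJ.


Q_rec = Q_s * RF
Q_rec = 279.21 * 0.15023
Q_rec = 41.946 PJ


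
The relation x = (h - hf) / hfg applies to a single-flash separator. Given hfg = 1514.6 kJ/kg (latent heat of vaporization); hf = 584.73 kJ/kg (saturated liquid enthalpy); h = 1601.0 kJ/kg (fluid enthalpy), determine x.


x = (h - hf) / hfg
x = (1601.0 - 584.73) / 1514.6
x = 0.67098


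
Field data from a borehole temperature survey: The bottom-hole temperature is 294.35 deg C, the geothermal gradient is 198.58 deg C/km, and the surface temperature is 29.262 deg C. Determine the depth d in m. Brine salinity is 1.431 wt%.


d = (T_d - T_surf) / grad * 1000
d = (294.35 - 29.262) / 198.58 * 1000
d = 1334.9 m


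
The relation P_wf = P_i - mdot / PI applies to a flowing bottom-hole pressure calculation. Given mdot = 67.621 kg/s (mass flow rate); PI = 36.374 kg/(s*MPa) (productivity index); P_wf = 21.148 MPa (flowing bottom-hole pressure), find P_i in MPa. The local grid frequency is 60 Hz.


P_i = P_wf + mdot / PI
P_i = 21.148 + 67.621 / 36.374
P_i = 23.007 MPa


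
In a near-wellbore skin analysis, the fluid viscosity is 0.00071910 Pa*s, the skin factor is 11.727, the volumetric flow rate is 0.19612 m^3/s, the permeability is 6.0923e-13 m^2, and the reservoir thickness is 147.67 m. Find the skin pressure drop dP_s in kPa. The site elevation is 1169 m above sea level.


dP_s = S * q * mu / (2*pi*k*hr) / 1000
dP_s = 11.727 * 0.19612 * 0.00071910 / (2*pi*6.0923e-13*147.67) / 1000
dP_s = 2925.8 kPa


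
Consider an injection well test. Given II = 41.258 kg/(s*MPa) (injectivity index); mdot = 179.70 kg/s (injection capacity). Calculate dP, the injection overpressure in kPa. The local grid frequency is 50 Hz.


dP = mdot * 1000 / II
dP = 179.70 * 1000 / 41.258
dP = 4355.5 kPa


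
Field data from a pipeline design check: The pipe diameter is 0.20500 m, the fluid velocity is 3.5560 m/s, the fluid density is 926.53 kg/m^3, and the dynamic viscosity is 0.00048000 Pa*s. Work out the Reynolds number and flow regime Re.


Step 1: Re = rho*vel*D/mu = 926.53*3.556*0.205/0.00048 = 1.4071e+06
Step 2: Re = 1.4071e+06 > 4000, so flow is turbulent.
Re = 1.4071e+06 (turbulent)


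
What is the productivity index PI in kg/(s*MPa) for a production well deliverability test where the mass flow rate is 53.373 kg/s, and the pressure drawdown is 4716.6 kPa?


PI = mdot * 1000 / dP
PI = 53.373 * 1000 / 4716.6
PI = 11.316 kg/(s*MPa)


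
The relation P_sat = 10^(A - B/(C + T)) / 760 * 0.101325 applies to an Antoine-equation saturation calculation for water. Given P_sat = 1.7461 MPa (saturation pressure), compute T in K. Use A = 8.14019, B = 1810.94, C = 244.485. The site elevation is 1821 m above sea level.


T = B / (A - log10(P_sat * 760 / 0.101325)) - C
T = 1810.94 / (8.14019 - log10(1.7461 * 760 / 0.101325)) - 244.485
T = 205.6590 deg C
Convert to K: 205.6590 + 273.15 = 478.81 K
T = 478.81 K


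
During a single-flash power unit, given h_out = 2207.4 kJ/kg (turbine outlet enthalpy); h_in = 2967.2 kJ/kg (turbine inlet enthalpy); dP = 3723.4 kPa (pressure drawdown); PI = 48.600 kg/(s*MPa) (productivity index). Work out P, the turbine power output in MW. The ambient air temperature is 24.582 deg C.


Step 1: mdot = PI * dP / 1000 = 48.6 * 3723.4 / 1000 = 180.9572 kg/s
Step 2: P = mdot*(h_in - h_out)/1000 = 180.9572*(2967.2 - 2207.4)/1000 = 137.49 MW
P = 137.49 MW


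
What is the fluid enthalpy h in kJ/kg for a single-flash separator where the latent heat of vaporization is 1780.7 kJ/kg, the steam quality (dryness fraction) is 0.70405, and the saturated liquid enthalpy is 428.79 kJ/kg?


h = hf + x * hfg
h = 428.79 + 0.70405 * 1780.7
h = 1682.5 kJ/kg


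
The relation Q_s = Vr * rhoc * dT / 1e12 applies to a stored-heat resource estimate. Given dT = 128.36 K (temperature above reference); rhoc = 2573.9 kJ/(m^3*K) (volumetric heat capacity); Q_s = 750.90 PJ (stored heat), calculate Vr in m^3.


Vr = Q_s * 1e12 / (rhoc * dT)
Vr = 750.90 * 1e12 / (2573.9 * 128.36)
Vr = 2.2728e+09 m^3


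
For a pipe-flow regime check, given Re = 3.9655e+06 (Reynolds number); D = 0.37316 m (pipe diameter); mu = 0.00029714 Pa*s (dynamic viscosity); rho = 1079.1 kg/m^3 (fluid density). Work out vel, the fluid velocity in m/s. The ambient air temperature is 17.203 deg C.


vel = Re * mu / (rho * D)
vel = 3.9655e+06 * 0.00029714 / (1079.1 * 0.37316)
vel = 2.9262 m/s


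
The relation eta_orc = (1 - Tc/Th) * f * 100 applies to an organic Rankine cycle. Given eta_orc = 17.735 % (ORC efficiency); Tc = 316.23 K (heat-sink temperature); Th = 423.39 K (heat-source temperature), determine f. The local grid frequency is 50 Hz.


f = (eta_orc/100) / (1 - Tc/Th)
f = (17.735/100) / (1 - 316.23/423.39)
f = 0.70071


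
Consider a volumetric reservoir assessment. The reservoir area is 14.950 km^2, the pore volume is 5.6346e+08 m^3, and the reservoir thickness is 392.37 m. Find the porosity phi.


phi = Vp / (A * 1e6 * hr)
phi = 5.6346e+08 / (14.950 * 1e6 * 392.37)
phi = 0.096056


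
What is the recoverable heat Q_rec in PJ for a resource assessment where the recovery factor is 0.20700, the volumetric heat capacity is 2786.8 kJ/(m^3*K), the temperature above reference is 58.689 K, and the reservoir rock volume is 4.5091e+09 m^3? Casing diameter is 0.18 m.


Step 1: Q_s = Vr*rhoc*dT/1e12 = 4.5091e+09*2786.8*58.689/1e12 = 737.4836 PJ
Step 2: Q_rec = Q_s * RF = 737.4836 * 0.207 = 152.66 PJ
Q_rec = 152.66 PJ


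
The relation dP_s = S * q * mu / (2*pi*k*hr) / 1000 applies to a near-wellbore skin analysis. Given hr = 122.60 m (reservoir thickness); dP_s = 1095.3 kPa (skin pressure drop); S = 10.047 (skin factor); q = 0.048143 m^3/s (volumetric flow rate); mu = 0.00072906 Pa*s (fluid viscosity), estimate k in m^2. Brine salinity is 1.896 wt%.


k = S*q*mu / (2*pi*dP_s*1000*hr)
k = 10.047*0.048143*0.00072906 / (2*pi*1095.3*1000*122.60)
k = 4.1795e-13 m^2


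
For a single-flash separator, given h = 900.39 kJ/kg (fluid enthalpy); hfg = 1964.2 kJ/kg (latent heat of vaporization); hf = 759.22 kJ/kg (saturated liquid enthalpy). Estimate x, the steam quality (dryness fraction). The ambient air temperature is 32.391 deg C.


x = (h - hf) / hfg
x = (900.39 - 759.22) / 1964.2
x = 0.071871


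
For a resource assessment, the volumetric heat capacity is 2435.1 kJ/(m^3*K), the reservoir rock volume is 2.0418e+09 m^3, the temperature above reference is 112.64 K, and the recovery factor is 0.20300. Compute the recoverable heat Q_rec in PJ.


Step 1: Q_s = Vr*rhoc*dT/1e12 = 2.0418e+09*2435.1*112.64/1e12 = 560.0446 PJ
Step 2: Q_rec = Q_s * RF = 560.0446 * 0.203 = 113.69 PJ
Q_rec = 113.69 PJ


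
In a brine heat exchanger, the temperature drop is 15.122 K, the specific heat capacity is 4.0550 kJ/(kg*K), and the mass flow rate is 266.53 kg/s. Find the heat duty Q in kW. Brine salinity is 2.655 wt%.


Q = mdot * cp * dT / 1000
Q = 266.53 * 4.0550 * 15.122 / 1000
Q = 16.34354 MW
Convert: 16.34354 MW * 1000.0 = 16344 kW
Q = 16344 kW


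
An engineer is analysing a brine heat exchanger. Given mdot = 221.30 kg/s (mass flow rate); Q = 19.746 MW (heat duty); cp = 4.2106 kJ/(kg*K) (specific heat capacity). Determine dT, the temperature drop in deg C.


dT = Q * 1000 / (mdot * cp)
dT = 19.746 * 1000 / (221.30 * 4.2106)
dT = 21.19111 K
Convert (temperature difference, 1 K = 1 deg C): 21.19111 K = 21.19111 deg C
dT = 21.191 deg C


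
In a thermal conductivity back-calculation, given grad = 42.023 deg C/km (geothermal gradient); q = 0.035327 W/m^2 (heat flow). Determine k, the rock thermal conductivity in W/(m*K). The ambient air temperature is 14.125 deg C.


k = q / (grad / 1000)
k = 0.035327 / (42.023 / 1000)
k = 0.84066 W/(m*K)


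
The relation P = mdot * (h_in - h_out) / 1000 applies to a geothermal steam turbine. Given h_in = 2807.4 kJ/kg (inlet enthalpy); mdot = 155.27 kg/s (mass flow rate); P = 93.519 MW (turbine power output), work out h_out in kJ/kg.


h_out = h_in - P * 1000 / mdot
h_out = 2807.4 - 93.519 * 1000 / 155.27
h_out = 2205.1 kJ/kg


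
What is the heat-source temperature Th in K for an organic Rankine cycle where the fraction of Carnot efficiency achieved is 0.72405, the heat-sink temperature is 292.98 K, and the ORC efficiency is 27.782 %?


Th = Tc / (1 - (eta_orc/100)/f)
Th = 292.98 / (1 - (27.782/100)/0.72405)
Th = 475.39 K


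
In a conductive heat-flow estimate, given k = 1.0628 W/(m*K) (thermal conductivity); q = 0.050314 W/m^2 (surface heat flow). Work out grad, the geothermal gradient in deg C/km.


grad = q * 1000 / k
grad = 0.050314 * 1000 / 1.0628
grad = 47.341 deg C/km


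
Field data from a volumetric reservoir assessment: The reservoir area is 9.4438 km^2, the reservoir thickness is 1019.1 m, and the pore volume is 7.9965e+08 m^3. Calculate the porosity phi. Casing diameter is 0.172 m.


phi = Vp / (A * 1e6 * hr)
phi = 7.9965e+08 / (9.4438 * 1e6 * 1019.1)
phi = 0.083088


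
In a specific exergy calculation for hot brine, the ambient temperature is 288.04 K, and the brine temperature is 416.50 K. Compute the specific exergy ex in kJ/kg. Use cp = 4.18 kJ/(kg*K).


ex = cp * ((T_b - T_0) - T_0 * ln(T_b/T_0))
ex = 4.18 * ((416.50 - 288.04) - 288.04 * ln(416.50/288.04))
ex = 92.940 kJ/kg


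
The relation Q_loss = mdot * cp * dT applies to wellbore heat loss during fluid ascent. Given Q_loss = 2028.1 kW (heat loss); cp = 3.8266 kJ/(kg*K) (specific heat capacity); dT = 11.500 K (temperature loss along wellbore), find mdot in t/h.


mdot = Q_loss / (cp * dT)
mdot = 2028.1 / (3.8266 * 11.500)
mdot = 46.08700 kg/s
Convert: 46.08700 kg/s * 3.6 = 165.91 t/h
mdot = 165.91 t/h


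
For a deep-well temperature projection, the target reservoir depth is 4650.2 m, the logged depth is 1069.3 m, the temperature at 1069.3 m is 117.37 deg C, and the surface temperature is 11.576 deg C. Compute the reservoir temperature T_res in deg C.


Step 1: grad = (T_d1 - T_surf)/d1 * 1000 = (117.37 - 11.576)/1069.3 * 1000 = 98.93762 deg C/km
Step 2: T_res = T_surf + grad*d2/1000 = 11.576 + 98.93762*4650.2/1000 = 471.66 deg C
T_res = 471.66 deg C


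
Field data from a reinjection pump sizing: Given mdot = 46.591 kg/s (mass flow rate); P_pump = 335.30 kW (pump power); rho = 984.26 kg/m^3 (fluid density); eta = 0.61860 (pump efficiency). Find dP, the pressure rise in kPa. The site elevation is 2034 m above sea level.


dP = P_pump * rho * eta / mdot
dP = 335.30 * 984.26 * 0.61860 / 46.591
dP = 4381.8 kPa


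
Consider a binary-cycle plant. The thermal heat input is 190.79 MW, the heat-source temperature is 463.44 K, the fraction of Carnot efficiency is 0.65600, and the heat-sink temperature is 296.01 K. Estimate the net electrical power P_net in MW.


Step 1: eta = (1 - Tc/Th)*f = (1 - 296.01/463.44)*0.656 = 0.2369974
Step 2: P_net = eta * Q_in = 0.2369974 * 190.79 = 45.217 MW
P_net = 45.217 MW


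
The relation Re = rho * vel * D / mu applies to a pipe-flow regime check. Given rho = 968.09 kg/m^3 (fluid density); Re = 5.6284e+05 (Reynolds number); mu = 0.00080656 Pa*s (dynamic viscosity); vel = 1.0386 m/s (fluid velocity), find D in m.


D = Re * mu / (rho * vel)
D = 5.6284e+05 * 0.00080656 / (968.09 * 1.0386)
D = 0.45150 m


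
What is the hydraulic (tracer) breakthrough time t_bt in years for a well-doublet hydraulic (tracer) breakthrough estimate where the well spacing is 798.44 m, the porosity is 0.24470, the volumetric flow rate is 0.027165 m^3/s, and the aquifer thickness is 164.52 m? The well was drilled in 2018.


t_bt = pi * hr * phi * L^2 / (3 * Qv) / (365.25*86400)
t_bt = pi * 164.52 * 0.24470 * 798.44^2 / (3 * 0.027165) / (365.25*86400)
t_bt = 31.351 years


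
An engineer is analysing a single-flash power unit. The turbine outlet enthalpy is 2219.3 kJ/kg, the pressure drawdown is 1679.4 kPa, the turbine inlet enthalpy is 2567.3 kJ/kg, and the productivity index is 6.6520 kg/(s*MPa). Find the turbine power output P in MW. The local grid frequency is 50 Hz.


Step 1: mdot = PI * dP / 1000 = 6.652 * 1679.4 / 1000 = 11.17137 kg/s
Step 2: P = mdot*(h_in - h_out)/1000 = 11.17137*(2567.3 - 2219.3)/1000 = 3.8876 MW
P = 3.8876 MW


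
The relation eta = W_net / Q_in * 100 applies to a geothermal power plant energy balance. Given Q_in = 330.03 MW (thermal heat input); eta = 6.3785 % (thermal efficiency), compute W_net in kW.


W_net = eta / 100 * Q_in
W_net = 6.3785 / 100 * 330.03
W_net = 21.05096 MW
Convert: 21.05096 MW * 1000.0 = 21051 kW
W_net = 21051 kW


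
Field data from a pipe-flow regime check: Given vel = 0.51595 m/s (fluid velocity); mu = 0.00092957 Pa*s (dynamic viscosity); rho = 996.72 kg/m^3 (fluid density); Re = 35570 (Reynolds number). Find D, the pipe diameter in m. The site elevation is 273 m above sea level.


D = Re * mu / (rho * vel)
D = 35570 * 0.00092957 / (996.72 * 0.51595)
D = 0.064296 m


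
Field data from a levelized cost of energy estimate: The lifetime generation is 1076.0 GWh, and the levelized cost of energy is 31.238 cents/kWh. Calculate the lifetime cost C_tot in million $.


C_tot = LCOE / 100 * E_tot
C_tot = 31.238 / 100 * 1076.0
C_tot = 336.12 million $


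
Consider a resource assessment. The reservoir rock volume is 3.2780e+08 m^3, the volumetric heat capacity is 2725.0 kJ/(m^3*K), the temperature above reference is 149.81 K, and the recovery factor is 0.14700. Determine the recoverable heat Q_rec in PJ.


Step 1: Q_s = Vr*rhoc*dT/1e12 = 3.2780e+08*2725.0*149.81/1e12 = 133.8185 PJ
Step 2: Q_rec = Q_s * RF = 133.8185 * 0.147 = 19.671 PJ
Q_rec = 19.671 PJ


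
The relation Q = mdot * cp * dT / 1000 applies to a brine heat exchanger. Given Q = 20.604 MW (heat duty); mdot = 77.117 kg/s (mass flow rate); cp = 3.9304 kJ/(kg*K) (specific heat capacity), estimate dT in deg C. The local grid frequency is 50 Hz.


dT = Q * 1000 / (mdot * cp)
dT = 20.604 * 1000 / (77.117 * 3.9304)
dT = 67.97742 K
Convert (temperature difference, 1 K = 1 deg C): 67.97742 K = 67.97742 deg C
dT = 67.977 deg C


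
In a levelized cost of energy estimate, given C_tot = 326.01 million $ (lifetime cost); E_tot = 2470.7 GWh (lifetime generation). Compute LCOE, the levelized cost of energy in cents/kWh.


LCOE = C_tot / E_tot * 100
LCOE = 326.01 / 2470.7 * 100
LCOE = 13.195 cents/kWh


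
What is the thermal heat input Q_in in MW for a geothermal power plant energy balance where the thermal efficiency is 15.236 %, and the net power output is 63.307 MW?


Q_in = W_net / (eta / 100)
Q_in = 63.307 / (15.236 / 100)
Q_in = 415.51 MW


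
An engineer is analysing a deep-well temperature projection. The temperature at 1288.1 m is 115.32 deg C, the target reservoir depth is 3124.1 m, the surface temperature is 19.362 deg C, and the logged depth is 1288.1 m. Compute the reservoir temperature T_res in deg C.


Step 1: grad = (T_d1 - T_surf)/d1 * 1000 = (115.32 - 19.362)/1288.1 * 1000 = 74.49577 deg C/km
Step 2: T_res = T_surf + grad*d2/1000 = 19.362 + 74.49577*3124.1/1000 = 252.09 deg C
T_res = 252.09 deg C


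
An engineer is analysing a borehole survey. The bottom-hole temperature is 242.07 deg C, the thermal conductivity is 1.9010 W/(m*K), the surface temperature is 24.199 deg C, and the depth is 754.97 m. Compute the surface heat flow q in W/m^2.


Step 1: grad = (T_d - T_surf)/d * 1000 = (242.07 - 24.199)/754.97 * 1000 = 288.5823 deg C/km
Step 2: q = k * grad / 1000 = 1.901 * 288.5823 / 1000 = 0.54859 W/m^2
q = 0.54859 W/m^2


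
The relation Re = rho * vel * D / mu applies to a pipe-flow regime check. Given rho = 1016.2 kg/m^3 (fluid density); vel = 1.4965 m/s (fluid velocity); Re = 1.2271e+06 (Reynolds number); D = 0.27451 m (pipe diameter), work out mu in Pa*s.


mu = rho * vel * D / Re
mu = 1016.2 * 1.4965 * 0.27451 / 1.2271e+06
mu = 0.00034020 Pa*s


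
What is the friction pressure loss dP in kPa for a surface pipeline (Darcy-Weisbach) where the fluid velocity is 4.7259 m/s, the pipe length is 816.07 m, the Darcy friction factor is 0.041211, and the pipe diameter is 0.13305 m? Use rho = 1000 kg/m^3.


dP = f * (L/D) * (rho*vel^2/2) / 1000
dP = 0.041211 * (816.07/0.13305) * (1000*4.7259^2/2) / 1000
dP = 2822.7 kPa


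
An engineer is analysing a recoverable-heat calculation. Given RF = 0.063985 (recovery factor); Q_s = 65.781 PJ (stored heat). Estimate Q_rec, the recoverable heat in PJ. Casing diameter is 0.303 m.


Q_rec = Q_s * RF
Q_rec = 65.781 * 0.063985
Q_rec = 4.2090 PJ


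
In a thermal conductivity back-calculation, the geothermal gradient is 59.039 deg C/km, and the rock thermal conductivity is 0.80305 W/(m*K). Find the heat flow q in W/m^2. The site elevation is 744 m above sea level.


q = k * grad / 1000
q = 0.80305 * 59.039 / 1000
q = 0.047411 W/m^2


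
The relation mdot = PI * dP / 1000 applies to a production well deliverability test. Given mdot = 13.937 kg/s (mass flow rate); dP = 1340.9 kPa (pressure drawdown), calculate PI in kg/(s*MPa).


PI = mdot * 1000 / dP
PI = 13.937 * 1000 / 1340.9
PI = 10.394 kg/(s*MPa)


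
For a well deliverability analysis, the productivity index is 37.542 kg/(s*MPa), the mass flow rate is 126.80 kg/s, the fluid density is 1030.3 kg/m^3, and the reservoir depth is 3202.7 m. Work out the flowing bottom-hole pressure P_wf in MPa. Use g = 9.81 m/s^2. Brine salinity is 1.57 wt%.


Step 1: P_i = rho*g*h/1e6 = 1030.3*9.81*3202.7/1e6 = 32.37047 MPa
Step 2: P_wf = P_i - mdot/PI = 32.37047 - 126.8/37.542 = 28.993 MPa
P_wf = 28.993 MPa


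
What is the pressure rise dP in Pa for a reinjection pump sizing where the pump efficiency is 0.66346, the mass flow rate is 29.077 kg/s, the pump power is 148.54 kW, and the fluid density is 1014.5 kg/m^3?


dP = P_pump * rho * eta / mdot
dP = 148.54 * 1014.5 * 0.66346 / 29.077
dP = 3438.433 kPa
Convert: 3438.433 kPa * 1000.0 = 3.4384e+06 Pa
dP = 3.4384e+06 Pa


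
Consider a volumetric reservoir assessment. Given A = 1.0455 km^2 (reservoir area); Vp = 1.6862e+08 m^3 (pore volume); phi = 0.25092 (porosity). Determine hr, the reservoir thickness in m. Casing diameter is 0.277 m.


hr = Vp / (A * 1e6 * phi)
hr = 1.6862e+08 / (1.0455 * 1e6 * 0.25092)
hr = 642.76 m


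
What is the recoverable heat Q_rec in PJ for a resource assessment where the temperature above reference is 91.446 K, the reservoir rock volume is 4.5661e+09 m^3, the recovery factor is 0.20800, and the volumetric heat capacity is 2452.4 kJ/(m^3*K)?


Step 1: Q_s = Vr*rhoc*dT/1e12 = 4.5661e+09*2452.4*91.446/1e12 = 1024.003 PJ
Step 2: Q_rec = Q_s * RF = 1024.003 * 0.208 = 212.99 PJ
Q_rec = 212.99 PJ


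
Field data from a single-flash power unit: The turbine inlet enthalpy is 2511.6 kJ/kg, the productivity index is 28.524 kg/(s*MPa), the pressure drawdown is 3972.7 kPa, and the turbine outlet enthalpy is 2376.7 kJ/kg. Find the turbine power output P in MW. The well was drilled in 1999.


Step 1: mdot = PI * dP / 1000 = 28.524 * 3972.7 / 1000 = 113.3173 kg/s
Step 2: P = mdot*(h_in - h_out)/1000 = 113.3173*(2511.6 - 2376.7)/1000 = 15.287 MW
P = 15.287 MW


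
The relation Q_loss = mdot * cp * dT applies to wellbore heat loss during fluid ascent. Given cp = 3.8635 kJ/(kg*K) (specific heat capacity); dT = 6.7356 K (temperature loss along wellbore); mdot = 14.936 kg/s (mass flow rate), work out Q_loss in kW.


Q_loss = mdot * cp * dT
Q_loss = 14.936 * 3.8635 * 6.7356
Q_loss = 388.68 kW


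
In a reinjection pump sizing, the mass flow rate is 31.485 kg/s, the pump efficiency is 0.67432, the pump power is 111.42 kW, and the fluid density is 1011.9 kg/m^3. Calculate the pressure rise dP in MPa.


dP = P_pump * rho * eta / mdot
dP = 111.42 * 1011.9 * 0.67432 / 31.485
dP = 2414.700 kPa
Convert: 2414.700 kPa * 0.001 = 2.4147 MPa
dP = 2.4147 MPa


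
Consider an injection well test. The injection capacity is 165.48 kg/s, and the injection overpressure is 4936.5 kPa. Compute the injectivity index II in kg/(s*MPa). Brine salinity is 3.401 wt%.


II = mdot * 1000 / dP
II = 165.48 * 1000 / 4936.5
II = 33.522 kg/(s*MPa)


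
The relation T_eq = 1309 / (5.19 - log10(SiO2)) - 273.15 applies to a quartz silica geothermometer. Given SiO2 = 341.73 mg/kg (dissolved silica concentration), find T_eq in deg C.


T_eq = 1309 / (5.19 - log10(SiO2)) - 273.15
T_eq = 1309 / (5.19 - log10(341.73)) - 273.15
T_eq = 219.64 deg C


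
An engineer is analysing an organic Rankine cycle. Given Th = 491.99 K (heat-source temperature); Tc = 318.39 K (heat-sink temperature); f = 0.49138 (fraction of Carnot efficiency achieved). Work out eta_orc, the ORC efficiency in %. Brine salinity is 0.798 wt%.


eta_orc = (1 - Tc/Th) * f * 100
eta_orc = (1 - 318.39/491.99) * 0.49138 * 100
eta_orc = 17.338 %


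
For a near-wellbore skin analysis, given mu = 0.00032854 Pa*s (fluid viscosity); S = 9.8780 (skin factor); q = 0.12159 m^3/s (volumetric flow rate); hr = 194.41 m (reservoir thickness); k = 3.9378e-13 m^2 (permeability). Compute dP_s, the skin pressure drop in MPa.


dP_s = S * q * mu / (2*pi*k*hr) / 1000
dP_s = 9.8780 * 0.12159 * 0.00032854 / (2*pi*3.9378e-13*194.41) / 1000
dP_s = 820.3572 kPa
Convert: 820.3572 kPa * 0.001 = 0.82036 MPa
dP_s = 0.82036 MPa


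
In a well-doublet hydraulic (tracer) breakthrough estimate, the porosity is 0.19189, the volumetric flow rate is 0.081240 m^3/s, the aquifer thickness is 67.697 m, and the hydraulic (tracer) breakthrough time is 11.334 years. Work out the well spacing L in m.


L = sqrt(t_bt*365.25*86400*3*Qv / (pi*hr*phi))
L = sqrt(11.334*365.25*86400*3*0.081240 / (pi*67.697*0.19189))
L = 1461.5 m


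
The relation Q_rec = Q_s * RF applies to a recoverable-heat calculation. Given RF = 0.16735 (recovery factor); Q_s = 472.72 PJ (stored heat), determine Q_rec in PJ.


Q_rec = Q_s * RF
Q_rec = 472.72 * 0.16735
Q_rec = 79.110 PJ


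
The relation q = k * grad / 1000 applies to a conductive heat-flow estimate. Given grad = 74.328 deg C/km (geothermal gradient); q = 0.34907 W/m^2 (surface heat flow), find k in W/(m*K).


k = q * 1000 / grad
k = 0.34907 * 1000 / 74.328
k = 4.6963 W/(m*K)


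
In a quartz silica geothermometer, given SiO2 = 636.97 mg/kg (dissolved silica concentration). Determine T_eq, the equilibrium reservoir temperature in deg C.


T_eq = 1309 / (5.19 - log10(SiO2)) - 273.15
T_eq = 1309 / (5.19 - log10(636.97)) - 273.15
T_eq = 275.49 deg C
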